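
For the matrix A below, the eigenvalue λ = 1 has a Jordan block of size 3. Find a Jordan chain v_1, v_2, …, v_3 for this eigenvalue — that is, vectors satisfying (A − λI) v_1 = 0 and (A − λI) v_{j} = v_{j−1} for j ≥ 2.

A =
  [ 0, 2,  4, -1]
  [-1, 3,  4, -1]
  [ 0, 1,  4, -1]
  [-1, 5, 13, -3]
A Jordan chain for λ = 1 of length 3:
v_1 = (1, 1, 0, 1)ᵀ
v_2 = (2, 2, 1, 5)ᵀ
v_3 = (0, 1, 0, 0)ᵀ

Let N = A − (1)·I. We want v_3 with N^3 v_3 = 0 but N^2 v_3 ≠ 0; then v_{j-1} := N · v_j for j = 3, …, 2.

Pick v_3 = (0, 1, 0, 0)ᵀ.
Then v_2 = N · v_3 = (2, 2, 1, 5)ᵀ.
Then v_1 = N · v_2 = (1, 1, 0, 1)ᵀ.

Sanity check: (A − (1)·I) v_1 = (0, 0, 0, 0)ᵀ = 0. ✓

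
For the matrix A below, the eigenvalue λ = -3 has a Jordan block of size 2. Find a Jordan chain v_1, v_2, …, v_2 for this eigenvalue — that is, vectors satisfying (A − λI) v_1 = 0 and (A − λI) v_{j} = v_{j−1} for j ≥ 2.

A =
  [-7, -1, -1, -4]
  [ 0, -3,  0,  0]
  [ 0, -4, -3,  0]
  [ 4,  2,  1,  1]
A Jordan chain for λ = -3 of length 2:
v_1 = (-4, 0, 0, 4)ᵀ
v_2 = (1, 0, 0, 0)ᵀ

Let N = A − (-3)·I. We want v_2 with N^2 v_2 = 0 but N^1 v_2 ≠ 0; then v_{j-1} := N · v_j for j = 2, …, 2.

Pick v_2 = (1, 0, 0, 0)ᵀ.
Then v_1 = N · v_2 = (-4, 0, 0, 4)ᵀ.

Sanity check: (A − (-3)·I) v_1 = (0, 0, 0, 0)ᵀ = 0. ✓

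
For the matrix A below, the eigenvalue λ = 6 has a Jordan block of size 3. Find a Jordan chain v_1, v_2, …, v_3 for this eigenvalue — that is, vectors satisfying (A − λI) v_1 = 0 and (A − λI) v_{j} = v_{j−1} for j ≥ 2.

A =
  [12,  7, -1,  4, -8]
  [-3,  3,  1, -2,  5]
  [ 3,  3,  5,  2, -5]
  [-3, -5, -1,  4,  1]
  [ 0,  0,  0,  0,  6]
A Jordan chain for λ = 6 of length 3:
v_1 = (-2, 1, -1, 1, 0)ᵀ
v_2 = (7, -3, 3, -5, 0)ᵀ
v_3 = (0, 1, 0, 0, 0)ᵀ

Let N = A − (6)·I. We want v_3 with N^3 v_3 = 0 but N^2 v_3 ≠ 0; then v_{j-1} := N · v_j for j = 3, …, 2.

Pick v_3 = (0, 1, 0, 0, 0)ᵀ.
Then v_2 = N · v_3 = (7, -3, 3, -5, 0)ᵀ.
Then v_1 = N · v_2 = (-2, 1, -1, 1, 0)ᵀ.

Sanity check: (A − (6)·I) v_1 = (0, 0, 0, 0, 0)ᵀ = 0. ✓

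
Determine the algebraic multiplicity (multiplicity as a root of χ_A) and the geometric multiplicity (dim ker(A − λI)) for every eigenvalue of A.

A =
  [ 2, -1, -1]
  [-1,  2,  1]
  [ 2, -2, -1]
λ = 1: alg = 3, geom = 2

Step 1 — factor the characteristic polynomial to read off the algebraic multiplicities:
  χ_A(x) = (x - 1)^3

Step 2 — compute geometric multiplicities via the rank-nullity identity g(λ) = n − rank(A − λI):
  rank(A − (1)·I) = 1, so dim ker(A − (1)·I) = n − 1 = 2

Summary:
  λ = 1: algebraic multiplicity = 3, geometric multiplicity = 2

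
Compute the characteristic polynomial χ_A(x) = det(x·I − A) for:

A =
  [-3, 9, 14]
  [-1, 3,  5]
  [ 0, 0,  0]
x^3

Expanding det(x·I − A) (e.g. by cofactor expansion or by noting that A is similar to its Jordan form J, which has the same characteristic polynomial as A) gives
  χ_A(x) = x^3
which factors as x^3. The eigenvalues (with algebraic multiplicities) are λ = 0 with multiplicity 3.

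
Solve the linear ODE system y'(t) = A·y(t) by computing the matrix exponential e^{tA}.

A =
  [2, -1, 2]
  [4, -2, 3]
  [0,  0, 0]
e^{tA} =
  [2*t + 1, -t, t^2/2 + 2*t]
  [4*t, 1 - 2*t, t^2 + 3*t]
  [0, 0, 1]

Strategy: write A = P · J · P⁻¹ where J is a Jordan canonical form, so e^{tA} = P · e^{tJ} · P⁻¹, and e^{tJ} can be computed block-by-block.

A has Jordan form
J =
  [0, 1, 0]
  [0, 0, 1]
  [0, 0, 0]
(up to reordering of blocks).

Per-block formulas:
  For a 3×3 Jordan block J_3(0): exp(t · J_3(0)) = e^(0t)·(I + t·N + (t^2/2)·N^2), where N is the 3×3 nilpotent shift.

After assembling e^{tJ} and conjugating by P, we get:

e^{tA} =
  [2*t + 1, -t, t^2/2 + 2*t]
  [4*t, 1 - 2*t, t^2 + 3*t]
  [0, 0, 1]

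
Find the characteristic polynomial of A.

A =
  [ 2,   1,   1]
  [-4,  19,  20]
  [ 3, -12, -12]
x^3 - 9*x^2 + 27*x - 27

Expanding det(x·I − A) (e.g. by cofactor expansion or by noting that A is similar to its Jordan form J, which has the same characteristic polynomial as A) gives
  χ_A(x) = x^3 - 9*x^2 + 27*x - 27
which factors as (x - 3)^3. The eigenvalues (with algebraic multiplicities) are λ = 3 with multiplicity 3.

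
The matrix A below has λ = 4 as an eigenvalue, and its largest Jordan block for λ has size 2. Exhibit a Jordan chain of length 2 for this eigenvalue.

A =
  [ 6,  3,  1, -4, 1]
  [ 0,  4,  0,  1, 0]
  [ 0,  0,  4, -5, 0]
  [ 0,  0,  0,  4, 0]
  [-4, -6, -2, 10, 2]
A Jordan chain for λ = 4 of length 2:
v_1 = (2, 0, 0, 0, -4)ᵀ
v_2 = (1, 0, 0, 0, 0)ᵀ

Let N = A − (4)·I. We want v_2 with N^2 v_2 = 0 but N^1 v_2 ≠ 0; then v_{j-1} := N · v_j for j = 2, …, 2.

Pick v_2 = (1, 0, 0, 0, 0)ᵀ.
Then v_1 = N · v_2 = (2, 0, 0, 0, -4)ᵀ.

Sanity check: (A − (4)·I) v_1 = (0, 0, 0, 0, 0)ᵀ = 0. ✓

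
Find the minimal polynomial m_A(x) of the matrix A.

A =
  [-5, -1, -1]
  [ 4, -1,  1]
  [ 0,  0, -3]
x^3 + 9*x^2 + 27*x + 27

The characteristic polynomial is χ_A(x) = (x + 3)^3, so the eigenvalues are known. The minimal polynomial is
  m_A(x) = Π_λ (x − λ)^{k_λ}
where k_λ is the size of the *largest* Jordan block for λ (equivalently, the smallest k with (A − λI)^k v = 0 for every generalised eigenvector v of λ).

  λ = -3: largest Jordan block has size 3, contributing (x + 3)^3

So m_A(x) = (x + 3)^3 = x^3 + 9*x^2 + 27*x + 27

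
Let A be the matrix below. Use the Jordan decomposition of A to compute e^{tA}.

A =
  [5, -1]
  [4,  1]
e^{tA} =
  [2*t*exp(3*t) + exp(3*t), -t*exp(3*t)]
  [4*t*exp(3*t), -2*t*exp(3*t) + exp(3*t)]

Strategy: write A = P · J · P⁻¹ where J is a Jordan canonical form, so e^{tA} = P · e^{tJ} · P⁻¹, and e^{tJ} can be computed block-by-block.

A has Jordan form
J =
  [3, 1]
  [0, 3]
(up to reordering of blocks).

Per-block formulas:
  For a 2×2 Jordan block J_2(3): exp(t · J_2(3)) = e^(3t)·(I + t·N), where N is the 2×2 nilpotent shift.

After assembling e^{tJ} and conjugating by P, we get:

e^{tA} =
  [2*t*exp(3*t) + exp(3*t), -t*exp(3*t)]
  [4*t*exp(3*t), -2*t*exp(3*t) + exp(3*t)]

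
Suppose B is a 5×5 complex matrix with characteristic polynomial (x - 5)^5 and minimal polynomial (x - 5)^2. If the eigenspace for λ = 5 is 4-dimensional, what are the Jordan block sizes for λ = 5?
Block sizes for λ = 5: [2, 1, 1, 1]

Step 1 — from the characteristic polynomial, algebraic multiplicity of λ = 5 is 5. From dim ker(B − (5)·I) = 4, there are exactly 4 Jordan blocks for λ = 5.
Step 2 — from the minimal polynomial, the factor (x − 5)^2 tells us the largest block for λ = 5 has size 2.
Step 3 — with total size 5, 4 blocks, and largest block 2, the block sizes (in nonincreasing order) are [2, 1, 1, 1].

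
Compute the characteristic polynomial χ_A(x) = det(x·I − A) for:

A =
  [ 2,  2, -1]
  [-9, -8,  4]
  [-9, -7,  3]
x^3 + 3*x^2 + 3*x + 1

Expanding det(x·I − A) (e.g. by cofactor expansion or by noting that A is similar to its Jordan form J, which has the same characteristic polynomial as A) gives
  χ_A(x) = x^3 + 3*x^2 + 3*x + 1
which factors as (x + 1)^3. The eigenvalues (with algebraic multiplicities) are λ = -1 with multiplicity 3.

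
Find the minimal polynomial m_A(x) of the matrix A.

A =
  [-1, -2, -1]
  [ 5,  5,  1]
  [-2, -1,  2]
x^3 - 6*x^2 + 12*x - 8

The characteristic polynomial is χ_A(x) = (x - 2)^3, so the eigenvalues are known. The minimal polynomial is
  m_A(x) = Π_λ (x − λ)^{k_λ}
where k_λ is the size of the *largest* Jordan block for λ (equivalently, the smallest k with (A − λI)^k v = 0 for every generalised eigenvector v of λ).

  λ = 2: largest Jordan block has size 3, contributing (x − 2)^3

So m_A(x) = (x - 2)^3 = x^3 - 6*x^2 + 12*x - 8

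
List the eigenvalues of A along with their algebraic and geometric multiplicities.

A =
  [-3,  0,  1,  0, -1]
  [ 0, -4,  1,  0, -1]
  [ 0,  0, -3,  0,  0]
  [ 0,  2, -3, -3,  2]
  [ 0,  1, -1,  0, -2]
λ = -3: alg = 5, geom = 2

Step 1 — factor the characteristic polynomial to read off the algebraic multiplicities:
  χ_A(x) = (x + 3)^5

Step 2 — compute geometric multiplicities via the rank-nullity identity g(λ) = n − rank(A − λI):
  rank(A − (-3)·I) = 3, so dim ker(A − (-3)·I) = n − 3 = 2

Summary:
  λ = -3: algebraic multiplicity = 5, geometric multiplicity = 2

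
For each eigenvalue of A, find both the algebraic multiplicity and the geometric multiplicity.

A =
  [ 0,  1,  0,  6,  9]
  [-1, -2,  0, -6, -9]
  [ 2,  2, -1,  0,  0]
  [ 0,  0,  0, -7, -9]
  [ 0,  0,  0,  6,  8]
λ = -1: alg = 4, geom = 3; λ = 2: alg = 1, geom = 1

Step 1 — factor the characteristic polynomial to read off the algebraic multiplicities:
  χ_A(x) = (x - 2)*(x + 1)^4

Step 2 — compute geometric multiplicities via the rank-nullity identity g(λ) = n − rank(A − λI):
  rank(A − (-1)·I) = 2, so dim ker(A − (-1)·I) = n − 2 = 3
  rank(A − (2)·I) = 4, so dim ker(A − (2)·I) = n − 4 = 1

Summary:
  λ = -1: algebraic multiplicity = 4, geometric multiplicity = 3
  λ = 2: algebraic multiplicity = 1, geometric multiplicity = 1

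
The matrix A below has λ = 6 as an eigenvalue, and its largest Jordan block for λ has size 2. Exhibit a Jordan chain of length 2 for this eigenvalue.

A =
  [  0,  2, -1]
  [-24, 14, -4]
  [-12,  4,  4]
A Jordan chain for λ = 6 of length 2:
v_1 = (-6, -24, -12)ᵀ
v_2 = (1, 0, 0)ᵀ

Let N = A − (6)·I. We want v_2 with N^2 v_2 = 0 but N^1 v_2 ≠ 0; then v_{j-1} := N · v_j for j = 2, …, 2.

Pick v_2 = (1, 0, 0)ᵀ.
Then v_1 = N · v_2 = (-6, -24, -12)ᵀ.

Sanity check: (A − (6)·I) v_1 = (0, 0, 0)ᵀ = 0. ✓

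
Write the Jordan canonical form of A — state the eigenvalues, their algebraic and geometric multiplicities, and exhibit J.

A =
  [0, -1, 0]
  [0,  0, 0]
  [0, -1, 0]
J_2(0) ⊕ J_1(0)

The characteristic polynomial is
  det(x·I − A) = x^3

Eigenvalues and multiplicities (the geometric multiplicity of λ is n − rank(A − λI), which equals the number of Jordan blocks for λ):
  λ = 0: algebraic multiplicity = 3, geometric multiplicity = 2

Determining the block sizes for each eigenvalue:
  λ = 0: 2 blocks summing to 3 forces exactly one block of size 2 and the rest size 1 → block sizes [2, 1]

Assembling the blocks gives a Jordan form
J =
  [0, 1, 0]
  [0, 0, 0]
  [0, 0, 0]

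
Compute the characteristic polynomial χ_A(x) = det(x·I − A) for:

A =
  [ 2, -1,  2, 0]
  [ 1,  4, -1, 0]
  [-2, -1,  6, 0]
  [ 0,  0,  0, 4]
x^4 - 16*x^3 + 96*x^2 - 256*x + 256

Expanding det(x·I − A) (e.g. by cofactor expansion or by noting that A is similar to its Jordan form J, which has the same characteristic polynomial as A) gives
  χ_A(x) = x^4 - 16*x^3 + 96*x^2 - 256*x + 256
which factors as (x - 4)^4. The eigenvalues (with algebraic multiplicities) are λ = 4 with multiplicity 4.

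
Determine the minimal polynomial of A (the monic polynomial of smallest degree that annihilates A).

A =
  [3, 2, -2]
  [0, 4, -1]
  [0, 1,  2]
x^2 - 6*x + 9

The characteristic polynomial is χ_A(x) = (x - 3)^3, so the eigenvalues are known. The minimal polynomial is
  m_A(x) = Π_λ (x − λ)^{k_λ}
where k_λ is the size of the *largest* Jordan block for λ (equivalently, the smallest k with (A − λI)^k v = 0 for every generalised eigenvector v of λ).

  λ = 3: largest Jordan block has size 2, contributing (x − 3)^2

So m_A(x) = (x - 3)^2 = x^2 - 6*x + 9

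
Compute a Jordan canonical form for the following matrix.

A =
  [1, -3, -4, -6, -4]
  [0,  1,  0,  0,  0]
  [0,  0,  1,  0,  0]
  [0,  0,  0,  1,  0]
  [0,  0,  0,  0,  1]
J_2(1) ⊕ J_1(1) ⊕ J_1(1) ⊕ J_1(1)

The characteristic polynomial is
  det(x·I − A) = x^5 - 5*x^4 + 10*x^3 - 10*x^2 + 5*x - 1 = (x - 1)^5

Eigenvalues and multiplicities (the geometric multiplicity of λ is n − rank(A − λI), which equals the number of Jordan blocks for λ):
  λ = 1: algebraic multiplicity = 5, geometric multiplicity = 4

Determining the block sizes for each eigenvalue:
  λ = 1: 4 blocks summing to 5 forces exactly one block of size 2 and the rest size 1 → block sizes [2, 1, 1, 1]

Assembling the blocks gives a Jordan form
J =
  [1, 1, 0, 0, 0]
  [0, 1, 0, 0, 0]
  [0, 0, 1, 0, 0]
  [0, 0, 0, 1, 0]
  [0, 0, 0, 0, 1]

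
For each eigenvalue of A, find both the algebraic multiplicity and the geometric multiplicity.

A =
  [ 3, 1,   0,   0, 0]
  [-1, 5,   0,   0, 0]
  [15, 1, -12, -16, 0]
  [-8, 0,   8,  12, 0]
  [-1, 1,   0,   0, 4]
λ = -4: alg = 1, geom = 1; λ = 4: alg = 4, geom = 3

Step 1 — factor the characteristic polynomial to read off the algebraic multiplicities:
  χ_A(x) = (x - 4)^4*(x + 4)

Step 2 — compute geometric multiplicities via the rank-nullity identity g(λ) = n − rank(A − λI):
  rank(A − (-4)·I) = 4, so dim ker(A − (-4)·I) = n − 4 = 1
  rank(A − (4)·I) = 2, so dim ker(A − (4)·I) = n − 2 = 3

Summary:
  λ = -4: algebraic multiplicity = 1, geometric multiplicity = 1
  λ = 4: algebraic multiplicity = 4, geometric multiplicity = 3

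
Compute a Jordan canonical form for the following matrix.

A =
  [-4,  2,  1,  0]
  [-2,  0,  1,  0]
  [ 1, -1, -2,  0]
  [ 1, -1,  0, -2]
J_3(-2) ⊕ J_1(-2)

The characteristic polynomial is
  det(x·I − A) = x^4 + 8*x^3 + 24*x^2 + 32*x + 16 = (x + 2)^4

Eigenvalues and multiplicities (the geometric multiplicity of λ is n − rank(A − λI), which equals the number of Jordan blocks for λ):
  λ = -2: algebraic multiplicity = 4, geometric multiplicity = 2

Determining the block sizes for each eigenvalue:
  λ = -2: with am = 4 and gm = 2, the partition is not yet determined (e.g. several partitions of 4 into 2 parts exist). Let N = A − (-2)·I. Computing rank(N^1) = 2, rank(N^2) = 1, rank(N^3) = 0; the number of blocks of size ≥ j is rank(N^{j−1}) − rank(N^j), giving [2, 1, 1]. So we have 1 block(s) of size 3, 1 block(s) of size 1 → block sizes [3, 1]

Assembling the blocks gives a Jordan form
J =
  [-2,  1,  0,  0]
  [ 0, -2,  1,  0]
  [ 0,  0, -2,  0]
  [ 0,  0,  0, -2]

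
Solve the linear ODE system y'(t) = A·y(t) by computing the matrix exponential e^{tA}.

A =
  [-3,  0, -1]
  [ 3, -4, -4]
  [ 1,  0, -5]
e^{tA} =
  [t*exp(-4*t) + exp(-4*t), 0, -t*exp(-4*t)]
  [-t^2*exp(-4*t)/2 + 3*t*exp(-4*t), exp(-4*t), t^2*exp(-4*t)/2 - 4*t*exp(-4*t)]
  [t*exp(-4*t), 0, -t*exp(-4*t) + exp(-4*t)]

Strategy: write A = P · J · P⁻¹ where J is a Jordan canonical form, so e^{tA} = P · e^{tJ} · P⁻¹, and e^{tJ} can be computed block-by-block.

A has Jordan form
J =
  [-4,  1,  0]
  [ 0, -4,  1]
  [ 0,  0, -4]
(up to reordering of blocks).

Per-block formulas:
  For a 3×3 Jordan block J_3(-4): exp(t · J_3(-4)) = e^(-4t)·(I + t·N + (t^2/2)·N^2), where N is the 3×3 nilpotent shift.

After assembling e^{tJ} and conjugating by P, we get:

e^{tA} =
  [t*exp(-4*t) + exp(-4*t), 0, -t*exp(-4*t)]
  [-t^2*exp(-4*t)/2 + 3*t*exp(-4*t), exp(-4*t), t^2*exp(-4*t)/2 - 4*t*exp(-4*t)]
  [t*exp(-4*t), 0, -t*exp(-4*t) + exp(-4*t)]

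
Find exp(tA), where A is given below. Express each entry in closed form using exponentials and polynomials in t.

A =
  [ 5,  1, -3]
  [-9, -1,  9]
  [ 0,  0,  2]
e^{tA} =
  [3*t*exp(2*t) + exp(2*t), t*exp(2*t), -3*t*exp(2*t)]
  [-9*t*exp(2*t), -3*t*exp(2*t) + exp(2*t), 9*t*exp(2*t)]
  [0, 0, exp(2*t)]

Strategy: write A = P · J · P⁻¹ where J is a Jordan canonical form, so e^{tA} = P · e^{tJ} · P⁻¹, and e^{tJ} can be computed block-by-block.

A has Jordan form
J =
  [2, 1, 0]
  [0, 2, 0]
  [0, 0, 2]
(up to reordering of blocks).

Per-block formulas:
  For a 1×1 block at λ = 2: exp(t · [2]) = [e^(2t)].
  For a 2×2 Jordan block J_2(2): exp(t · J_2(2)) = e^(2t)·(I + t·N), where N is the 2×2 nilpotent shift.

After assembling e^{tJ} and conjugating by P, we get:

e^{tA} =
  [3*t*exp(2*t) + exp(2*t), t*exp(2*t), -3*t*exp(2*t)]
  [-9*t*exp(2*t), -3*t*exp(2*t) + exp(2*t), 9*t*exp(2*t)]
  [0, 0, exp(2*t)]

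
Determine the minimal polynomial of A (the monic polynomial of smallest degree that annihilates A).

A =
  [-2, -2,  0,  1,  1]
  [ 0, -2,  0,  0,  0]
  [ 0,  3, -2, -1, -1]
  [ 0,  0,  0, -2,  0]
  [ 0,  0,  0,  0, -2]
x^2 + 4*x + 4

The characteristic polynomial is χ_A(x) = (x + 2)^5, so the eigenvalues are known. The minimal polynomial is
  m_A(x) = Π_λ (x − λ)^{k_λ}
where k_λ is the size of the *largest* Jordan block for λ (equivalently, the smallest k with (A − λI)^k v = 0 for every generalised eigenvector v of λ).

  λ = -2: largest Jordan block has size 2, contributing (x + 2)^2

So m_A(x) = (x + 2)^2 = x^2 + 4*x + 4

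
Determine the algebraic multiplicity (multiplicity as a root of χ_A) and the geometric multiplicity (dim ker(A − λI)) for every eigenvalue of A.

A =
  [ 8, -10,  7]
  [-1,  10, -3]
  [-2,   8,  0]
λ = 6: alg = 3, geom = 1

Step 1 — factor the characteristic polynomial to read off the algebraic multiplicities:
  χ_A(x) = (x - 6)^3

Step 2 — compute geometric multiplicities via the rank-nullity identity g(λ) = n − rank(A − λI):
  rank(A − (6)·I) = 2, so dim ker(A − (6)·I) = n − 2 = 1

Summary:
  λ = 6: algebraic multiplicity = 3, geometric multiplicity = 1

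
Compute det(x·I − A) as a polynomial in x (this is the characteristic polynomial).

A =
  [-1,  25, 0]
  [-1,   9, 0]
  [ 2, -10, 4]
x^3 - 12*x^2 + 48*x - 64

Expanding det(x·I − A) (e.g. by cofactor expansion or by noting that A is similar to its Jordan form J, which has the same characteristic polynomial as A) gives
  χ_A(x) = x^3 - 12*x^2 + 48*x - 64
which factors as (x - 4)^3. The eigenvalues (with algebraic multiplicities) are λ = 4 with multiplicity 3.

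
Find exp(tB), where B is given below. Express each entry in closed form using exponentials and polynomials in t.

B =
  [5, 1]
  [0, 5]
e^{tB} =
  [exp(5*t), t*exp(5*t)]
  [0, exp(5*t)]

Strategy: write B = P · J · P⁻¹ where J is a Jordan canonical form, so e^{tB} = P · e^{tJ} · P⁻¹, and e^{tJ} can be computed block-by-block.

B has Jordan form
J =
  [5, 1]
  [0, 5]
(up to reordering of blocks).

Per-block formulas:
  For a 2×2 Jordan block J_2(5): exp(t · J_2(5)) = e^(5t)·(I + t·N), where N is the 2×2 nilpotent shift.

After assembling e^{tJ} and conjugating by P, we get:

e^{tB} =
  [exp(5*t), t*exp(5*t)]
  [0, exp(5*t)]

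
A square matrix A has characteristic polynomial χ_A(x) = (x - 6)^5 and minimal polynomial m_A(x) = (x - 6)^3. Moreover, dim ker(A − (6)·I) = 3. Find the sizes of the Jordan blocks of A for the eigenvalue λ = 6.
Block sizes for λ = 6: [3, 1, 1]

Step 1 — from the characteristic polynomial, algebraic multiplicity of λ = 6 is 5. From dim ker(A − (6)·I) = 3, there are exactly 3 Jordan blocks for λ = 6.
Step 2 — from the minimal polynomial, the factor (x − 6)^3 tells us the largest block for λ = 6 has size 3.
Step 3 — with total size 5, 3 blocks, and largest block 3, the block sizes (in nonincreasing order) are [3, 1, 1].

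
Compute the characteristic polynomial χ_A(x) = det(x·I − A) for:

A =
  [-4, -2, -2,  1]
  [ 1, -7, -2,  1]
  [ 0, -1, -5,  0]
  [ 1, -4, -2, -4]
x^4 + 20*x^3 + 150*x^2 + 500*x + 625

Expanding det(x·I − A) (e.g. by cofactor expansion or by noting that A is similar to its Jordan form J, which has the same characteristic polynomial as A) gives
  χ_A(x) = x^4 + 20*x^3 + 150*x^2 + 500*x + 625
which factors as (x + 5)^4. The eigenvalues (with algebraic multiplicities) are λ = -5 with multiplicity 4.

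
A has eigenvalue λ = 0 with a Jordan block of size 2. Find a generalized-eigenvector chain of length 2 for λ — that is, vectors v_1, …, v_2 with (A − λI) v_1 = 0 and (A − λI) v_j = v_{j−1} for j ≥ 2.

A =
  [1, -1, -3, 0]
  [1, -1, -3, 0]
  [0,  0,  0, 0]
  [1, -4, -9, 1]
A Jordan chain for λ = 0 of length 2:
v_1 = (3, 3, 0, 9)ᵀ
v_2 = (1, -2, 0, 0)ᵀ

Let N = A − (0)·I. We want v_2 with N^2 v_2 = 0 but N^1 v_2 ≠ 0; then v_{j-1} := N · v_j for j = 2, …, 2.

Pick v_2 = (1, -2, 0, 0)ᵀ.
Then v_1 = N · v_2 = (3, 3, 0, 9)ᵀ.

Sanity check: (A − (0)·I) v_1 = (0, 0, 0, 0)ᵀ = 0. ✓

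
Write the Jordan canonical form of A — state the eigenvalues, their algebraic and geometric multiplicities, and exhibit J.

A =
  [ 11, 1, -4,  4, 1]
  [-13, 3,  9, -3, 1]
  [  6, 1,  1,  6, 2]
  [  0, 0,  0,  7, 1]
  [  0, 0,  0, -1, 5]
J_3(5) ⊕ J_2(6)

The characteristic polynomial is
  det(x·I − A) = x^5 - 27*x^4 + 291*x^3 - 1565*x^2 + 4200*x - 4500 = (x - 6)^2*(x - 5)^3

Eigenvalues and multiplicities (the geometric multiplicity of λ is n − rank(A − λI), which equals the number of Jordan blocks for λ):
  λ = 5: algebraic multiplicity = 3, geometric multiplicity = 1
  λ = 6: algebraic multiplicity = 2, geometric multiplicity = 1

Determining the block sizes for each eigenvalue:
  λ = 5: one block (gm = 1), so the single block has size am = 3 → block sizes [3]
  λ = 6: one block (gm = 1), so the single block has size am = 2 → block sizes [2]

Assembling the blocks gives a Jordan form
J =
  [5, 1, 0, 0, 0]
  [0, 5, 1, 0, 0]
  [0, 0, 5, 0, 0]
  [0, 0, 0, 6, 1]
  [0, 0, 0, 0, 6]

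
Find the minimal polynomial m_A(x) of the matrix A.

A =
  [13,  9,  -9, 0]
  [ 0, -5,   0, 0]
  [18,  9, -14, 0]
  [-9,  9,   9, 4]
x^2 + x - 20

The characteristic polynomial is χ_A(x) = (x - 4)^2*(x + 5)^2, so the eigenvalues are known. The minimal polynomial is
  m_A(x) = Π_λ (x − λ)^{k_λ}
where k_λ is the size of the *largest* Jordan block for λ (equivalently, the smallest k with (A − λI)^k v = 0 for every generalised eigenvector v of λ).

  λ = -5: largest Jordan block has size 1, contributing (x + 5)
  λ = 4: largest Jordan block has size 1, contributing (x − 4)

So m_A(x) = (x - 4)*(x + 5) = x^2 + x - 20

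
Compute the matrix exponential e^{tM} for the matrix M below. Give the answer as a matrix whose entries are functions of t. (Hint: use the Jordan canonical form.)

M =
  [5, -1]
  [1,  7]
e^{tM} =
  [-t*exp(6*t) + exp(6*t), -t*exp(6*t)]
  [t*exp(6*t), t*exp(6*t) + exp(6*t)]

Strategy: write M = P · J · P⁻¹ where J is a Jordan canonical form, so e^{tM} = P · e^{tJ} · P⁻¹, and e^{tJ} can be computed block-by-block.

M has Jordan form
J =
  [6, 1]
  [0, 6]
(up to reordering of blocks).

Per-block formulas:
  For a 2×2 Jordan block J_2(6): exp(t · J_2(6)) = e^(6t)·(I + t·N), where N is the 2×2 nilpotent shift.

After assembling e^{tJ} and conjugating by P, we get:

e^{tM} =
  [-t*exp(6*t) + exp(6*t), -t*exp(6*t)]
  [t*exp(6*t), t*exp(6*t) + exp(6*t)]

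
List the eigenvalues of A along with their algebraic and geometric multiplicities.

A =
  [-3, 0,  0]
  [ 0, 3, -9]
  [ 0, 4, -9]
λ = -3: alg = 3, geom = 2

Step 1 — factor the characteristic polynomial to read off the algebraic multiplicities:
  χ_A(x) = (x + 3)^3

Step 2 — compute geometric multiplicities via the rank-nullity identity g(λ) = n − rank(A − λI):
  rank(A − (-3)·I) = 1, so dim ker(A − (-3)·I) = n − 1 = 2

Summary:
  λ = -3: algebraic multiplicity = 3, geometric multiplicity = 2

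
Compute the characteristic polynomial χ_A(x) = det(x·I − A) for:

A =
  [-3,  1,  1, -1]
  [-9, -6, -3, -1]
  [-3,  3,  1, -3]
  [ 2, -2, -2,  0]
x^4 + 8*x^3 + 24*x^2 + 32*x + 16

Expanding det(x·I − A) (e.g. by cofactor expansion or by noting that A is similar to its Jordan form J, which has the same characteristic polynomial as A) gives
  χ_A(x) = x^4 + 8*x^3 + 24*x^2 + 32*x + 16
which factors as (x + 2)^4. The eigenvalues (with algebraic multiplicities) are λ = -2 with multiplicity 4.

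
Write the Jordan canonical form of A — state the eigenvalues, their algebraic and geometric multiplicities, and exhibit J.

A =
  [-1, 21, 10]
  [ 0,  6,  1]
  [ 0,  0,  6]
J_1(-1) ⊕ J_2(6)

The characteristic polynomial is
  det(x·I − A) = x^3 - 11*x^2 + 24*x + 36 = (x - 6)^2*(x + 1)

Eigenvalues and multiplicities (the geometric multiplicity of λ is n − rank(A − λI), which equals the number of Jordan blocks for λ):
  λ = -1: algebraic multiplicity = 1, geometric multiplicity = 1
  λ = 6: algebraic multiplicity = 2, geometric multiplicity = 1

Determining the block sizes for each eigenvalue:
  λ = -1: one block (gm = 1), so the single block has size am = 1 → block sizes [1]
  λ = 6: one block (gm = 1), so the single block has size am = 2 → block sizes [2]

Assembling the blocks gives a Jordan form
J =
  [-1, 0, 0]
  [ 0, 6, 1]
  [ 0, 0, 6]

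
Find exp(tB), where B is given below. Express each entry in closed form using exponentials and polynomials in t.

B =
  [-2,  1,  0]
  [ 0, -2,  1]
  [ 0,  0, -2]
e^{tB} =
  [exp(-2*t), t*exp(-2*t), t^2*exp(-2*t)/2]
  [0, exp(-2*t), t*exp(-2*t)]
  [0, 0, exp(-2*t)]

Strategy: write B = P · J · P⁻¹ where J is a Jordan canonical form, so e^{tB} = P · e^{tJ} · P⁻¹, and e^{tJ} can be computed block-by-block.

B has Jordan form
J =
  [-2,  1,  0]
  [ 0, -2,  1]
  [ 0,  0, -2]
(up to reordering of blocks).

Per-block formulas:
  For a 3×3 Jordan block J_3(-2): exp(t · J_3(-2)) = e^(-2t)·(I + t·N + (t^2/2)·N^2), where N is the 3×3 nilpotent shift.

After assembling e^{tJ} and conjugating by P, we get:

e^{tB} =
  [exp(-2*t), t*exp(-2*t), t^2*exp(-2*t)/2]
  [0, exp(-2*t), t*exp(-2*t)]
  [0, 0, exp(-2*t)]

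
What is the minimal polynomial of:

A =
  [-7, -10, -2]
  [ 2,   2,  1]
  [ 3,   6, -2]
x^3 + 7*x^2 + 16*x + 12

The characteristic polynomial is χ_A(x) = (x + 2)^2*(x + 3), so the eigenvalues are known. The minimal polynomial is
  m_A(x) = Π_λ (x − λ)^{k_λ}
where k_λ is the size of the *largest* Jordan block for λ (equivalently, the smallest k with (A − λI)^k v = 0 for every generalised eigenvector v of λ).

  λ = -3: largest Jordan block has size 1, contributing (x + 3)
  λ = -2: largest Jordan block has size 2, contributing (x + 2)^2

So m_A(x) = (x + 2)^2*(x + 3) = x^3 + 7*x^2 + 16*x + 12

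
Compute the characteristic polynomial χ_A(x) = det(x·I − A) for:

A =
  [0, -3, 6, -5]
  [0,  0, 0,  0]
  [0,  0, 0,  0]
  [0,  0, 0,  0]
x^4

Expanding det(x·I − A) (e.g. by cofactor expansion or by noting that A is similar to its Jordan form J, which has the same characteristic polynomial as A) gives
  χ_A(x) = x^4
which factors as x^4. The eigenvalues (with algebraic multiplicities) are λ = 0 with multiplicity 4.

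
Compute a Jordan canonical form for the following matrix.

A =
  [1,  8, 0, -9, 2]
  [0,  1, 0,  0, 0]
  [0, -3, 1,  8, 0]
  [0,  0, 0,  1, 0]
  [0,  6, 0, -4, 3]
J_2(1) ⊕ J_2(1) ⊕ J_1(3)

The characteristic polynomial is
  det(x·I − A) = x^5 - 7*x^4 + 18*x^3 - 22*x^2 + 13*x - 3 = (x - 3)*(x - 1)^4

Eigenvalues and multiplicities (the geometric multiplicity of λ is n − rank(A − λI), which equals the number of Jordan blocks for λ):
  λ = 1: algebraic multiplicity = 4, geometric multiplicity = 2
  λ = 3: algebraic multiplicity = 1, geometric multiplicity = 1

Determining the block sizes for each eigenvalue:
  λ = 1: with am = 4 and gm = 2, the partition is not yet determined (e.g. several partitions of 4 into 2 parts exist). Let N = A − (1)·I. Computing rank(N^1) = 3, rank(N^2) = 1; the number of blocks of size ≥ j is rank(N^{j−1}) − rank(N^j), giving [2, 2]. So we have 2 block(s) of size 2 → block sizes [2, 2]
  λ = 3: one block (gm = 1), so the single block has size am = 1 → block sizes [1]

Assembling the blocks gives a Jordan form
J =
  [1, 1, 0, 0, 0]
  [0, 1, 0, 0, 0]
  [0, 0, 1, 1, 0]
  [0, 0, 0, 1, 0]
  [0, 0, 0, 0, 3]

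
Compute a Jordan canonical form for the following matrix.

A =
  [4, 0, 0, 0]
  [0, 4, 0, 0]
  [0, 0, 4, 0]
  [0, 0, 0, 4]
J_1(4) ⊕ J_1(4) ⊕ J_1(4) ⊕ J_1(4)

The characteristic polynomial is
  det(x·I − A) = x^4 - 16*x^3 + 96*x^2 - 256*x + 256 = (x - 4)^4

Eigenvalues and multiplicities (the geometric multiplicity of λ is n − rank(A − λI), which equals the number of Jordan blocks for λ):
  λ = 4: algebraic multiplicity = 4, geometric multiplicity = 4

Determining the block sizes for each eigenvalue:
  λ = 4: gm = am = 4, so every block has size 1 → block sizes [1, 1, 1, 1]

Assembling the blocks gives a Jordan form
J =
  [4, 0, 0, 0]
  [0, 4, 0, 0]
  [0, 0, 4, 0]
  [0, 0, 0, 4]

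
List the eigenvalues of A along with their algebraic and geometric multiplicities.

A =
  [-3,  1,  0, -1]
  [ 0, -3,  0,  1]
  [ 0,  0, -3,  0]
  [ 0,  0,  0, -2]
λ = -3: alg = 3, geom = 2; λ = -2: alg = 1, geom = 1

Step 1 — factor the characteristic polynomial to read off the algebraic multiplicities:
  χ_A(x) = (x + 2)*(x + 3)^3

Step 2 — compute geometric multiplicities via the rank-nullity identity g(λ) = n − rank(A − λI):
  rank(A − (-3)·I) = 2, so dim ker(A − (-3)·I) = n − 2 = 2
  rank(A − (-2)·I) = 3, so dim ker(A − (-2)·I) = n − 3 = 1

Summary:
  λ = -3: algebraic multiplicity = 3, geometric multiplicity = 2
  λ = -2: algebraic multiplicity = 1, geometric multiplicity = 1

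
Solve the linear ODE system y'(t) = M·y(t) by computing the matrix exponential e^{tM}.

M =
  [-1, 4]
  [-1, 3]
e^{tM} =
  [-2*t*exp(t) + exp(t), 4*t*exp(t)]
  [-t*exp(t), 2*t*exp(t) + exp(t)]

Strategy: write M = P · J · P⁻¹ where J is a Jordan canonical form, so e^{tM} = P · e^{tJ} · P⁻¹, and e^{tJ} can be computed block-by-block.

M has Jordan form
J =
  [1, 1]
  [0, 1]
(up to reordering of blocks).

Per-block formulas:
  For a 2×2 Jordan block J_2(1): exp(t · J_2(1)) = e^(1t)·(I + t·N), where N is the 2×2 nilpotent shift.

After assembling e^{tJ} and conjugating by P, we get:

e^{tM} =
  [-2*t*exp(t) + exp(t), 4*t*exp(t)]
  [-t*exp(t), 2*t*exp(t) + exp(t)]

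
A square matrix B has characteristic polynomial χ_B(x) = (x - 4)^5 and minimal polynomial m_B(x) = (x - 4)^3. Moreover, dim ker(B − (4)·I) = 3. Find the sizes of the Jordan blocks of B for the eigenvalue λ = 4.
Block sizes for λ = 4: [3, 1, 1]

Step 1 — from the characteristic polynomial, algebraic multiplicity of λ = 4 is 5. From dim ker(B − (4)·I) = 3, there are exactly 3 Jordan blocks for λ = 4.
Step 2 — from the minimal polynomial, the factor (x − 4)^3 tells us the largest block for λ = 4 has size 3.
Step 3 — with total size 5, 3 blocks, and largest block 3, the block sizes (in nonincreasing order) are [3, 1, 1].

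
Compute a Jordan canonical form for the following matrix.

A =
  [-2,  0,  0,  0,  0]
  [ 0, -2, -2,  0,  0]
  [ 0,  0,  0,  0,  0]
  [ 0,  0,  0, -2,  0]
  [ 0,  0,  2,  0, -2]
J_1(-2) ⊕ J_1(-2) ⊕ J_1(-2) ⊕ J_1(-2) ⊕ J_1(0)

The characteristic polynomial is
  det(x·I − A) = x^5 + 8*x^4 + 24*x^3 + 32*x^2 + 16*x = x*(x + 2)^4

Eigenvalues and multiplicities (the geometric multiplicity of λ is n − rank(A − λI), which equals the number of Jordan blocks for λ):
  λ = -2: algebraic multiplicity = 4, geometric multiplicity = 4
  λ = 0: algebraic multiplicity = 1, geometric multiplicity = 1

Determining the block sizes for each eigenvalue:
  λ = -2: gm = am = 4, so every block has size 1 → block sizes [1, 1, 1, 1]
  λ = 0: one block (gm = 1), so the single block has size am = 1 → block sizes [1]

Assembling the blocks gives a Jordan form
J =
  [-2,  0,  0,  0, 0]
  [ 0, -2,  0,  0, 0]
  [ 0,  0, -2,  0, 0]
  [ 0,  0,  0, -2, 0]
  [ 0,  0,  0,  0, 0]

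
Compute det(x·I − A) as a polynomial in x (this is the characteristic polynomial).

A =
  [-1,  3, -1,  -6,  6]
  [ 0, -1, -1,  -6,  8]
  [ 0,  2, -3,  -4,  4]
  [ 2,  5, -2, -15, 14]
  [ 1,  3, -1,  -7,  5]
x^5 + 15*x^4 + 90*x^3 + 270*x^2 + 405*x + 243

Expanding det(x·I − A) (e.g. by cofactor expansion or by noting that A is similar to its Jordan form J, which has the same characteristic polynomial as A) gives
  χ_A(x) = x^5 + 15*x^4 + 90*x^3 + 270*x^2 + 405*x + 243
which factors as (x + 3)^5. The eigenvalues (with algebraic multiplicities) are λ = -3 with multiplicity 5.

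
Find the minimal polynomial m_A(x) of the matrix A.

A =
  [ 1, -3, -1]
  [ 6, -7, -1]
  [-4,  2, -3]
x^3 + 9*x^2 + 27*x + 27

The characteristic polynomial is χ_A(x) = (x + 3)^3, so the eigenvalues are known. The minimal polynomial is
  m_A(x) = Π_λ (x − λ)^{k_λ}
where k_λ is the size of the *largest* Jordan block for λ (equivalently, the smallest k with (A − λI)^k v = 0 for every generalised eigenvector v of λ).

  λ = -3: largest Jordan block has size 3, contributing (x + 3)^3

So m_A(x) = (x + 3)^3 = x^3 + 9*x^2 + 27*x + 27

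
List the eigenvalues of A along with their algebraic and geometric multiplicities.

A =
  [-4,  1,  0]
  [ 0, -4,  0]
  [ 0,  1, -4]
λ = -4: alg = 3, geom = 2

Step 1 — factor the characteristic polynomial to read off the algebraic multiplicities:
  χ_A(x) = (x + 4)^3

Step 2 — compute geometric multiplicities via the rank-nullity identity g(λ) = n − rank(A − λI):
  rank(A − (-4)·I) = 1, so dim ker(A − (-4)·I) = n − 1 = 2

Summary:
  λ = -4: algebraic multiplicity = 3, geometric multiplicity = 2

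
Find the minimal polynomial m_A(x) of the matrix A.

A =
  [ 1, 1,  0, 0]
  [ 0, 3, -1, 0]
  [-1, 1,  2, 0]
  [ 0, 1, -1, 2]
x^3 - 6*x^2 + 12*x - 8

The characteristic polynomial is χ_A(x) = (x - 2)^4, so the eigenvalues are known. The minimal polynomial is
  m_A(x) = Π_λ (x − λ)^{k_λ}
where k_λ is the size of the *largest* Jordan block for λ (equivalently, the smallest k with (A − λI)^k v = 0 for every generalised eigenvector v of λ).

  λ = 2: largest Jordan block has size 3, contributing (x − 2)^3

So m_A(x) = (x - 2)^3 = x^3 - 6*x^2 + 12*x - 8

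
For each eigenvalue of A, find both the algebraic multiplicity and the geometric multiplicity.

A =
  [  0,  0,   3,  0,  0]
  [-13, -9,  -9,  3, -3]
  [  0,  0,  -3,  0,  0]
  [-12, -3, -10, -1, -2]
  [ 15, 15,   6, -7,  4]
λ = -3: alg = 3, geom = 1; λ = 0: alg = 2, geom = 1

Step 1 — factor the characteristic polynomial to read off the algebraic multiplicities:
  χ_A(x) = x^2*(x + 3)^3

Step 2 — compute geometric multiplicities via the rank-nullity identity g(λ) = n − rank(A − λI):
  rank(A − (-3)·I) = 4, so dim ker(A − (-3)·I) = n − 4 = 1
  rank(A − (0)·I) = 4, so dim ker(A − (0)·I) = n − 4 = 1

Summary:
  λ = -3: algebraic multiplicity = 3, geometric multiplicity = 1
  λ = 0: algebraic multiplicity = 2, geometric multiplicity = 1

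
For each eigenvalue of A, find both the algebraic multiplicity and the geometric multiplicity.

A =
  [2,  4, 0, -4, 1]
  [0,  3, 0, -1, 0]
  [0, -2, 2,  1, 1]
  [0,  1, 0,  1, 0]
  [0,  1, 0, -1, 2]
λ = 2: alg = 5, geom = 2

Step 1 — factor the characteristic polynomial to read off the algebraic multiplicities:
  χ_A(x) = (x - 2)^5

Step 2 — compute geometric multiplicities via the rank-nullity identity g(λ) = n − rank(A − λI):
  rank(A − (2)·I) = 3, so dim ker(A − (2)·I) = n − 3 = 2

Summary:
  λ = 2: algebraic multiplicity = 5, geometric multiplicity = 2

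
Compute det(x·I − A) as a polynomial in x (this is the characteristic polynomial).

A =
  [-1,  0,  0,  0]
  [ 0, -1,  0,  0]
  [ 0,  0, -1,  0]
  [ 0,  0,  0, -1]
x^4 + 4*x^3 + 6*x^2 + 4*x + 1

Expanding det(x·I − A) (e.g. by cofactor expansion or by noting that A is similar to its Jordan form J, which has the same characteristic polynomial as A) gives
  χ_A(x) = x^4 + 4*x^3 + 6*x^2 + 4*x + 1
which factors as (x + 1)^4. The eigenvalues (with algebraic multiplicities) are λ = -1 with multiplicity 4.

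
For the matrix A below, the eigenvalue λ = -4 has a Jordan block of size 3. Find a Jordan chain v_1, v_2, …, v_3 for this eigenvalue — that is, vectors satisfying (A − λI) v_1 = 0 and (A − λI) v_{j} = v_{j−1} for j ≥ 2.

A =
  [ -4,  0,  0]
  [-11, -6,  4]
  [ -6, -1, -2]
A Jordan chain for λ = -4 of length 3:
v_1 = (0, -2, -1)ᵀ
v_2 = (0, -11, -6)ᵀ
v_3 = (1, 0, 0)ᵀ

Let N = A − (-4)·I. We want v_3 with N^3 v_3 = 0 but N^2 v_3 ≠ 0; then v_{j-1} := N · v_j for j = 3, …, 2.

Pick v_3 = (1, 0, 0)ᵀ.
Then v_2 = N · v_3 = (0, -11, -6)ᵀ.
Then v_1 = N · v_2 = (0, -2, -1)ᵀ.

Sanity check: (A − (-4)·I) v_1 = (0, 0, 0)ᵀ = 0. ✓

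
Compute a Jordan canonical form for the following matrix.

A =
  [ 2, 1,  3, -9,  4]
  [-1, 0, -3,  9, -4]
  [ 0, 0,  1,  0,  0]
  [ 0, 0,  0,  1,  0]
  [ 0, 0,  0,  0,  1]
J_2(1) ⊕ J_1(1) ⊕ J_1(1) ⊕ J_1(1)

The characteristic polynomial is
  det(x·I − A) = x^5 - 5*x^4 + 10*x^3 - 10*x^2 + 5*x - 1 = (x - 1)^5

Eigenvalues and multiplicities (the geometric multiplicity of λ is n − rank(A − λI), which equals the number of Jordan blocks for λ):
  λ = 1: algebraic multiplicity = 5, geometric multiplicity = 4

Determining the block sizes for each eigenvalue:
  λ = 1: 4 blocks summing to 5 forces exactly one block of size 2 and the rest size 1 → block sizes [2, 1, 1, 1]

Assembling the blocks gives a Jordan form
J =
  [1, 1, 0, 0, 0]
  [0, 1, 0, 0, 0]
  [0, 0, 1, 0, 0]
  [0, 0, 0, 1, 0]
  [0, 0, 0, 0, 1]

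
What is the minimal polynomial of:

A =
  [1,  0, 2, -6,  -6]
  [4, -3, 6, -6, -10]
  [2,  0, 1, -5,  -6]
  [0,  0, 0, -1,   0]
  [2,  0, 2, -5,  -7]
x^3 + 5*x^2 + 7*x + 3

The characteristic polynomial is χ_A(x) = (x + 1)^3*(x + 3)^2, so the eigenvalues are known. The minimal polynomial is
  m_A(x) = Π_λ (x − λ)^{k_λ}
where k_λ is the size of the *largest* Jordan block for λ (equivalently, the smallest k with (A − λI)^k v = 0 for every generalised eigenvector v of λ).

  λ = -3: largest Jordan block has size 1, contributing (x + 3)
  λ = -1: largest Jordan block has size 2, contributing (x + 1)^2

So m_A(x) = (x + 1)^2*(x + 3) = x^3 + 5*x^2 + 7*x + 3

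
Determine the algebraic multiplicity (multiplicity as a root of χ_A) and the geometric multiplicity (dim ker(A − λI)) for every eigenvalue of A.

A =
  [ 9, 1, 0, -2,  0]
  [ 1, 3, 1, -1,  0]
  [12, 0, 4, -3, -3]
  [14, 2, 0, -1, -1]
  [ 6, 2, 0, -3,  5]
λ = 4: alg = 5, geom = 2

Step 1 — factor the characteristic polynomial to read off the algebraic multiplicities:
  χ_A(x) = (x - 4)^5

Step 2 — compute geometric multiplicities via the rank-nullity identity g(λ) = n − rank(A − λI):
  rank(A − (4)·I) = 3, so dim ker(A − (4)·I) = n − 3 = 2

Summary:
  λ = 4: algebraic multiplicity = 5, geometric multiplicity = 2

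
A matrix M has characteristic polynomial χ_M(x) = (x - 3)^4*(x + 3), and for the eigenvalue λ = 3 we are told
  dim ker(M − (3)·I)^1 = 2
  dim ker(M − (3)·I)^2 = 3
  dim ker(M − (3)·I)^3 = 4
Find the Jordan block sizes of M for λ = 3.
Block sizes for λ = 3: [3, 1]

From the dimensions of kernels of powers, the number of Jordan blocks of size at least j is d_j − d_{j−1} where d_j = dim ker(N^j) (with d_0 = 0). Computing the differences gives [2, 1, 1].
The number of blocks of size exactly k is (#blocks of size ≥ k) − (#blocks of size ≥ k + 1), so the partition is: 1 block(s) of size 1, 1 block(s) of size 3.
In nonincreasing order the block sizes are [3, 1].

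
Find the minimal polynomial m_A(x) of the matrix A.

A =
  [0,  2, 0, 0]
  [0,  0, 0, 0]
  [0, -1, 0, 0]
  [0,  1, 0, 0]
x^2

The characteristic polynomial is χ_A(x) = x^4, so the eigenvalues are known. The minimal polynomial is
  m_A(x) = Π_λ (x − λ)^{k_λ}
where k_λ is the size of the *largest* Jordan block for λ (equivalently, the smallest k with (A − λI)^k v = 0 for every generalised eigenvector v of λ).

  λ = 0: largest Jordan block has size 2, contributing (x − 0)^2

So m_A(x) = x^2 = x^2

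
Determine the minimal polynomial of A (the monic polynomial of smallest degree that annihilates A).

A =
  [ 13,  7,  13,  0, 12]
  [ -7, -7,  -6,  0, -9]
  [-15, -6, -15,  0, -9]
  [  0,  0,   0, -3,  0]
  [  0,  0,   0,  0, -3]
x^3 + 9*x^2 + 27*x + 27

The characteristic polynomial is χ_A(x) = (x + 3)^5, so the eigenvalues are known. The minimal polynomial is
  m_A(x) = Π_λ (x − λ)^{k_λ}
where k_λ is the size of the *largest* Jordan block for λ (equivalently, the smallest k with (A − λI)^k v = 0 for every generalised eigenvector v of λ).

  λ = -3: largest Jordan block has size 3, contributing (x + 3)^3

So m_A(x) = (x + 3)^3 = x^3 + 9*x^2 + 27*x + 27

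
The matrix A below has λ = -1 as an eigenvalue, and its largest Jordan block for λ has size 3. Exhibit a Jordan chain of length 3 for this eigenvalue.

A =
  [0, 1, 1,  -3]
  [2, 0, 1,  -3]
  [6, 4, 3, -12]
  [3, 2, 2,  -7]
A Jordan chain for λ = -1 of length 3:
v_1 = (0, 1, 2, 1)ᵀ
v_2 = (1, 2, 6, 3)ᵀ
v_3 = (1, 0, 0, 0)ᵀ

Let N = A − (-1)·I. We want v_3 with N^3 v_3 = 0 but N^2 v_3 ≠ 0; then v_{j-1} := N · v_j for j = 3, …, 2.

Pick v_3 = (1, 0, 0, 0)ᵀ.
Then v_2 = N · v_3 = (1, 2, 6, 3)ᵀ.
Then v_1 = N · v_2 = (0, 1, 2, 1)ᵀ.

Sanity check: (A − (-1)·I) v_1 = (0, 0, 0, 0)ᵀ = 0. ✓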